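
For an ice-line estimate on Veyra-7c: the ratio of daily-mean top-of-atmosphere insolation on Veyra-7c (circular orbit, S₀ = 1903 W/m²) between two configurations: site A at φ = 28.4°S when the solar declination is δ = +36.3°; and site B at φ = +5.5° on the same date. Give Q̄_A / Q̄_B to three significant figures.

— Configuration A (φ=-28.4°):
cos H₀ = −tan(-28.4°) tan(+36.300°) = 0.3972, H₀ = 1.1624 rad.
Bracket: H₀ sin φ sin δ + cos φ cos δ sin H₀ = 1.1624×-0.47562×0.59201 + 0.87965×0.80593×0.91774 = -0.327299 + 0.650619 = 0.323320.
Q̄ = (S₀/π) × [bracket] = (1903/π) × 0.323320 = 195.85 W/m².
— Configuration B (φ=+5.5°):
cos H₀ = −tan(+5.5°) tan(+36.300°) = -0.0707, H₀ = 1.6416 rad.
Bracket: H₀ sin φ sin δ + cos φ cos δ sin H₀ = 1.6416×0.09585×0.59201 + 0.99540×0.80593×0.99750 = 0.093151 + 0.800217 = 0.893368.
Q̄ = (S₀/π) × [bracket] = (1903/π) × 0.893368 = 541.15 W/m².
Ratio Q̄_A / Q̄_B = 195.85 / 541.15 = 0.3619.

Q̄_A / Q̄_B ≈ 0.362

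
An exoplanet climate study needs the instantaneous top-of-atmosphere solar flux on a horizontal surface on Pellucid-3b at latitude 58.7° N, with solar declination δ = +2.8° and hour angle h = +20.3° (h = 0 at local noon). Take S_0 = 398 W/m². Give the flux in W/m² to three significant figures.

cos θ_z = sin ϕ sin δ + cos ϕ cos δ cos h = 0.041740 + 0.486670 = 0.528410.
Flux = S_0 · cos θ_z = 398 × 0.528410 = 210.3 W/m².

210 W/m²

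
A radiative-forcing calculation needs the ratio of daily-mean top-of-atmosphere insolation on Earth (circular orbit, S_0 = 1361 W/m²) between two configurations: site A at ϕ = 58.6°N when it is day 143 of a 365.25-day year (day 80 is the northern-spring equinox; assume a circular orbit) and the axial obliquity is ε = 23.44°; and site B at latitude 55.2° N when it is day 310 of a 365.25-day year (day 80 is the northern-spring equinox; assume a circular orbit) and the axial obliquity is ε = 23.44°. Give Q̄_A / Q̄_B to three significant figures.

— Configuration A (ϕ=+58.6°):
Solar longitude: L_s = 360° × (143 − 80)/365.25 = 62.094°.
sin δ = sin 23.44° × sin 62.094° = 0.35153, so δ = +20.581°.
cos h₀ = −tan(+58.6°) tan(+20.581°) = -0.6152, h₀ = 2.2334 rad.
Bracket: h₀ sin ϕ sin δ + cos ϕ cos δ sin h₀ = 2.2334×0.85355×0.35153 + 0.52101×0.93618×0.78840 = 0.670128 + 0.384549 = 1.054677.
Q̄ = (S_0/π) × [bracket] = (1361/π) × 1.054677 = 456.91 W/m².
— Configuration B (ϕ=+55.2°):
Solar longitude: L_s = 360° × (310 − 80)/365.25 = 226.694°.
sin δ = sin 23.44° × sin 226.694° = -0.28947, so δ = -16.826°.
cos h₀ = −tan(+55.2°) tan(-16.826°) = 0.4351, h₀ = 1.1206 rad.
Bracket: h₀ sin ϕ sin δ + cos ϕ cos δ sin h₀ = 1.1206×0.82115×-0.28947 + 0.57071×0.95719×0.90037 = -0.266365 + 0.491852 = 0.225487.
Q̄ = (S_0/π) × [bracket] = (1361/π) × 0.225487 = 97.685 W/m².
Ratio Q̄_A / Q̄_B = 456.91 / 97.685 = 4.677.

Q̄_A / Q̄_B ≈ 4.68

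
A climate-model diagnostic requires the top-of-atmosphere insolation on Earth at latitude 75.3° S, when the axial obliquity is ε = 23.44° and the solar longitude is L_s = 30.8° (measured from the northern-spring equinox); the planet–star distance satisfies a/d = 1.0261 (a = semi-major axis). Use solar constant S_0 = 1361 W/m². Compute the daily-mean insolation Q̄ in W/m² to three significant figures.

Solar declination: sin δ = sin ε · sin L_s = sin 23.44° × sin 30.8° = 0.20368, so δ = +11.753°.
cos h₀ = −tan(-75.3°) tan(+11.753°) = 0.7930, h₀ = 0.6550 rad.
Bracket: h₀ sin ϕ sin δ + cos ϕ cos δ sin h₀ = 0.6550×-0.96727×0.20368 + 0.25376×0.97904×0.60919 = -0.129044 + 0.151348 = 0.022304.
Inverse-square distance factor (a/d)² = 1.0261² = 1.052881.
Q̄ = (S_0/π) × 1.052881 × [bracket] = (1361/π) × 1.052881 × 0.022304 = 10.17 W/m².

Q̄ ≈ 10.2 W/m²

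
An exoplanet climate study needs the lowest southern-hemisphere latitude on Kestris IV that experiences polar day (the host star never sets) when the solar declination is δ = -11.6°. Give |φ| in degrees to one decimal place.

Polar day requires cos H₀ = −tan φ tan δ ≤ −1, i.e. tan φ tan δ ≥ 1.
The boundary is |tan φ| · |tan δ| = 1, so |φ| = 90° − |δ| = 90° − 11.6° = 78.4° in the southern hemisphere.

|φ| = 78.4°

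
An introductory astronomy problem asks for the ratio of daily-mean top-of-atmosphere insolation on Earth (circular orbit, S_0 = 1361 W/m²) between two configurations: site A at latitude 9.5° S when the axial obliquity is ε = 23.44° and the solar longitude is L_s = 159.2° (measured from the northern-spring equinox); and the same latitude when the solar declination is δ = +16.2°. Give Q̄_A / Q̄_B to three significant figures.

— Configuration A (ϕ=-9.5°):
Solar declination: sin δ = sin ε · sin L_s = sin 23.44° × sin 159.2° = 0.14126, so δ = +8.121°.
cos h₀ = −tan(-9.5°) tan(+8.121°) = 0.0239, h₀ = 1.5469 rad.
Bracket: h₀ sin ϕ sin δ + cos ϕ cos δ sin h₀ = 1.5469×-0.16505×0.14126 + 0.98629×0.98997×0.99971 = -0.036066 + 0.976114 = 0.940048.
Q̄ = (S_0/π) × [bracket] = (1361/π) × 0.940048 = 407.25 W/m².
— Configuration B (ϕ=-9.5°):
cos h₀ = −tan(-9.5°) tan(+16.200°) = 0.0486, h₀ = 1.5222 rad.
Bracket: h₀ sin ϕ sin δ + cos ϕ cos δ sin h₀ = 1.5222×-0.16505×0.27899 + 0.98629×0.96029×0.99882 = -0.070093 + 0.946007 = 0.875914.
Q̄ = (S_0/π) × [bracket] = (1361/π) × 0.875914 = 379.46 W/m².
Ratio Q̄_A / Q̄_B = 407.25 / 379.46 = 1.073.

Q̄_A / Q̄_B ≈ 1.07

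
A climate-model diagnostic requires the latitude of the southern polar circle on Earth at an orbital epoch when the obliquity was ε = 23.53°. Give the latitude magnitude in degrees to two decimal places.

The polar circle is the lowest latitude that experiences at least one full rotation of continuous darkness at the northern-summer solstice; it lies at |φ| = 90° − ε = 90° − 23.53° = 66.47°.

66.47°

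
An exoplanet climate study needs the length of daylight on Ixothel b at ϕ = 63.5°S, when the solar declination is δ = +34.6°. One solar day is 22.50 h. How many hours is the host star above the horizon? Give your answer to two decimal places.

cos h₀ = −tan ϕ · tan δ = 1.3836 ≥ 1, so the host star never rises (polar night) and h₀ = 0.
Daylight = 2h₀/(2π) × 22.50 h = (0.0000/π) × 22.50 = 0.00 h.

0.00 h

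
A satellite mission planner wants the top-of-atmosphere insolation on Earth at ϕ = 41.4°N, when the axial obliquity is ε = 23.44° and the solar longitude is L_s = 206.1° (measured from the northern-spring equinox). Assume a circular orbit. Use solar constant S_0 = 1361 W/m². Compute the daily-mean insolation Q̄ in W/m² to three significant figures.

Solar declination: sin δ = sin ε · sin L_s = sin 23.44° × sin 206.1° = -0.17500, so δ = -10.079°.
cos h₀ = −tan(+41.4°) tan(-10.079°) = 0.1567, h₀ = 1.4134 rad.
Bracket: h₀ sin ϕ sin δ + cos ϕ cos δ sin h₀ = 1.4134×0.66131×-0.17500 + 0.75011×0.98457×0.98765 = -0.163572 + 0.729415 = 0.565843.
Q̄ = (S_0/π) × [bracket] = (1361/π) × 0.565843 = 245.1 W/m².

Q̄ ≈ 245 W/m²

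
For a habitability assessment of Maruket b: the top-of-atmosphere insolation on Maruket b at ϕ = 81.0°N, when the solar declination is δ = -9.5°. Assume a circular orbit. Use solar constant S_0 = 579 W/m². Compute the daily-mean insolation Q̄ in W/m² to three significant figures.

cos h₀ = −tan(+81.0°) tan(-9.500°) = 1.0566 ≥ 1 ⇒ polar night, h₀ = 0 and Q̄ = 0.

Q̄ ≈ 0.00 W/m²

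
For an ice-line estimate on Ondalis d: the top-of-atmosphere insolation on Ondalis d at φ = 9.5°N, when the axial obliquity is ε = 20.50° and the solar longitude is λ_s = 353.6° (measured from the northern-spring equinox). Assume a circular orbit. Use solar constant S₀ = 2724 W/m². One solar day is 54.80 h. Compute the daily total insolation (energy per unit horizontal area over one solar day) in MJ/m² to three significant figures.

Solar declination: sin δ = sin ε · sin λ_s = sin 20.50° × sin 353.6° = -0.03904, so δ = -2.237°.
cos H₀ = −tan(+9.5°) tan(-2.237°) = 0.0065, H₀ = 1.5643 rad.
Bracket: H₀ sin φ sin δ + cos φ cos δ sin H₀ = 1.5643×0.16505×-0.03904 + 0.98629×0.99924×0.99998 = -0.010080 + 0.985521 = 0.975441.
Q̄ = (S₀/π) × [bracket] = (2724/π) × 0.975441 = 845.78 W/m².
Daily total = Q̄ × 54.80 h × 3600 s/h = 845.78 × 54.80 × 3600 / 10⁶ = 166.9 MJ/m².

167 MJ/m²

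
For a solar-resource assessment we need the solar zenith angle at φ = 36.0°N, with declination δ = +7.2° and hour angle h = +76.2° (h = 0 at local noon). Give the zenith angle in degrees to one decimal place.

cos θ_z = sin φ sin δ + cos φ cos δ cos h = 0.073669 + 0.191456 = 0.265125.
θ_z = arccos(0.265125) = 74.6°.

θ_z = 74.6°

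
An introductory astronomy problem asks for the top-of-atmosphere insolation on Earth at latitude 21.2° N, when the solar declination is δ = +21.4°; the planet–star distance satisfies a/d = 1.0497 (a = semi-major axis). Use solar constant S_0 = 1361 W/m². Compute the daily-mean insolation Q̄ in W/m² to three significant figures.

Q̄ ≈ 518 W/m²

cos h₀ = −tan(+21.2°) tan(+21.400°) = -0.1520, h₀ = 1.7234 rad.
Bracket: h₀ sin ϕ sin δ + cos ϕ cos δ sin h₀ = 1.7234×0.36162×0.36488 + 0.93232×0.93106×0.98838 = 0.227399 + 0.857959 = 1.085358.
Inverse-square distance factor (a/d)² = 1.0497² = 1.101870.
Q̄ = (S_0/π) × 1.101870 × [bracket] = (1361/π) × 1.101870 × 1.085358 = 518.1 W/m².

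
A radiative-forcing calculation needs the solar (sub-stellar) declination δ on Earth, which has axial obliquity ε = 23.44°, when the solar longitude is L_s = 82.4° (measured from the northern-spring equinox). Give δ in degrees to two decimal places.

δ = +23.22°

sin δ = sin ε · sin L_s = sin 23.44° × sin 82.4° = 0.394294.
δ = arcsin(0.394294) = +23.22°.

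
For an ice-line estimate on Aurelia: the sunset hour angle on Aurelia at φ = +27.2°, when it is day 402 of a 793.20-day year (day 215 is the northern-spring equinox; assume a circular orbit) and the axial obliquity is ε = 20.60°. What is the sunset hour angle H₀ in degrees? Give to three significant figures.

H₀ = 101°

Solar longitude: λ_s = 360° × (402 − 215)/793.20 = 84.871°.
sin δ = sin 20.60° × sin 84.871° = 0.35043, so δ = +20.514°.
cos H₀ = −tan φ · tan δ = −tan(+27.2°) × tan(+20.514°) = -0.1923, so H₀ = 1.7643 rad = 101.09°.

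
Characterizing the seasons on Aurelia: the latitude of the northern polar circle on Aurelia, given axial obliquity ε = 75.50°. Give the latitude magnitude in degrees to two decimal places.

14.50°

The polar circle is the lowest latitude that experiences at least one full rotation of continuous daylight at the northern-summer solstice; it lies at |φ| = 90° − ε = 90° − 75.50° = 14.50°.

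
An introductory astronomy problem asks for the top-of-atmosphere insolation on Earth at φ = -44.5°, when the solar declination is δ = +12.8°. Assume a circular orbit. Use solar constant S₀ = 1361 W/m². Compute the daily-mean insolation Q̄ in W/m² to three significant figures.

Q̄ ≈ 203 W/m²

cos H₀ = −tan(-44.5°) tan(+12.800°) = 0.2233, H₀ = 1.3456 rad.
Bracket: H₀ sin φ sin δ + cos φ cos δ sin H₀ = 1.3456×-0.70091×0.22155 + 0.71325×0.97515×0.97476 = -0.208954 + 0.677971 = 0.469017.
Q̄ = (S₀/π) × [bracket] = (1361/π) × 0.469017 = 203.2 W/m².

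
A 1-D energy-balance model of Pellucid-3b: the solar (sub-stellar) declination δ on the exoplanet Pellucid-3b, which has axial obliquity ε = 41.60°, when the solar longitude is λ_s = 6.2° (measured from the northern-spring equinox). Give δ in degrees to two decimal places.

sin δ = sin ε · sin λ_s = sin 41.60° × sin 6.2° = 0.071704.
δ = arcsin(0.071704) = +4.11°.

δ = +4.11°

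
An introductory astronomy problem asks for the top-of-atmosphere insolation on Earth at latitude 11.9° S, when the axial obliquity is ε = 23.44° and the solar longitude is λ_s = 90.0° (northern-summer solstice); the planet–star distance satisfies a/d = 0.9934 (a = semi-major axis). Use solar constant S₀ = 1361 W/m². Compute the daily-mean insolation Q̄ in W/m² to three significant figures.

Solar declination: sin δ = sin ε · sin λ_s = sin 23.44° × sin 90.0° = 0.39779, so δ = +23.440°.
cos H₀ = −tan(-11.9°) tan(+23.440°) = 0.0914, H₀ = 1.4793 rad.
Bracket: H₀ sin φ sin δ + cos φ cos δ sin H₀ = 1.4793×-0.20620×0.39779 + 0.97851×0.91748×0.99582 = -0.121339 + 0.894011 = 0.772672.
Inverse-square distance factor (a/d)² = 0.9934² = 0.986844.
Q̄ = (S₀/π) × 0.986844 × [bracket] = (1361/π) × 0.986844 × 0.772672 = 330.3 W/m².

Q̄ ≈ 330 W/m²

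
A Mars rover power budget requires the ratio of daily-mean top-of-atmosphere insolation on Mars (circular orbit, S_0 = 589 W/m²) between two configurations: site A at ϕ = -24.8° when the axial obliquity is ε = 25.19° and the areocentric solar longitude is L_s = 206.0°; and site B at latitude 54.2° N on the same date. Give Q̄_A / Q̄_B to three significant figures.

Q̄_A / Q̄_B ≈ 2.85

— Configuration A (ϕ=-24.8°):
sin δ = sin 25.19° × sin 206.0° = -0.18658, so δ = -10.753°.
cos h₀ = −tan(-24.8°) tan(-10.753°) = -0.0878, h₀ = 1.6587 rad.
Bracket: h₀ sin ϕ sin δ + cos ϕ cos δ sin h₀ = 1.6587×-0.41945×-0.18658 + 0.90778×0.98244×0.99614 = 0.129811 + 0.888397 = 1.018208.
Q̄ = (S_0/π) × [bracket] = (589/π) × 1.018208 = 190.90 W/m².
— Configuration B (ϕ=+54.2°):
cos h₀ = −tan(+54.2°) tan(-10.753°) = 0.2633, h₀ = 1.3043 rad.
Bracket: h₀ sin ϕ sin δ + cos ϕ cos δ sin h₀ = 1.3043×0.81106×-0.18658 + 0.58496×0.98244×0.96471 = -0.197377 + 0.554407 = 0.357030.
Q̄ = (S_0/π) × [bracket] = (589/π) × 0.357030 = 66.938 W/m².
Ratio Q̄_A / Q̄_B = 190.90 / 66.938 = 2.852.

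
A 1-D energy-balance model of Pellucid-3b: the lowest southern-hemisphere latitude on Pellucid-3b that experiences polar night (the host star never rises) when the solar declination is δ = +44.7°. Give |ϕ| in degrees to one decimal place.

Polar night requires cos h₀ = −tan ϕ tan δ ≥ 1, i.e. tan ϕ tan δ ≤ −1.
The boundary is |tan ϕ| · |tan δ| = 1, so |ϕ| = 90° − |δ| = 90° − 44.7° = 45.3° in the southern hemisphere.

|ϕ| = 45.3°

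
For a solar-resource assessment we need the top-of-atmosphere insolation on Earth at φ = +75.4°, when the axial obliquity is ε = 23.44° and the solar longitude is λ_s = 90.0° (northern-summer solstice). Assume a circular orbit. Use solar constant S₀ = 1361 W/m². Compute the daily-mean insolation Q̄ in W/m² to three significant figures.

Solar declination: sin δ = sin ε · sin λ_s = sin 23.44° × sin 90.0° = 0.39779, so δ = +23.440°.
cos H₀ = −tan(+75.4°) tan(+23.440°) = -1.6645 ≤ −1 ⇒ polar day, H₀ = π.
Bracket: H₀ sin φ sin δ + cos φ cos δ sin H₀ = 3.1416×0.96771×0.39779 + 0.25207×0.91748×0.00000 = 1.209344 + 0.000000 = 1.209344.
Q̄ = (S₀/π) × [bracket] = (1361/π) × 1.209344 = 523.9 W/m².

Q̄ ≈ 524 W/m²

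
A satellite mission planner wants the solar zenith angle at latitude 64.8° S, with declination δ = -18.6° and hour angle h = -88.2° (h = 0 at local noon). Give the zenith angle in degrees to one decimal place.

cos θ_z = sin φ sin δ + cos φ cos δ cos h = 0.288603 + 0.012676 = 0.301279.
θ_z = arccos(0.301279) = 72.5°.

θ_z = 72.5°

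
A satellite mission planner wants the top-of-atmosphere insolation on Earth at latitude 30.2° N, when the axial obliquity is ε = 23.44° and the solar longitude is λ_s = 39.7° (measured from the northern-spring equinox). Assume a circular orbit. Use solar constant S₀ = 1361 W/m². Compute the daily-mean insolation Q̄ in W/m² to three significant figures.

Q̄ ≈ 453 W/m²

Solar declination: sin δ = sin ε · sin λ_s = sin 23.44° × sin 39.7° = 0.25409, so δ = +14.720°.
cos H₀ = −tan(+30.2°) tan(+14.720°) = -0.1529, H₀ = 1.7243 rad.
Bracket: H₀ sin φ sin δ + cos φ cos δ sin H₀ = 1.7243×0.50302×0.25409 + 0.86427×0.96718×0.98824 = 0.220387 + 0.826074 = 1.046461.
Q̄ = (S₀/π) × [bracket] = (1361/π) × 1.046461 = 453.3 W/m².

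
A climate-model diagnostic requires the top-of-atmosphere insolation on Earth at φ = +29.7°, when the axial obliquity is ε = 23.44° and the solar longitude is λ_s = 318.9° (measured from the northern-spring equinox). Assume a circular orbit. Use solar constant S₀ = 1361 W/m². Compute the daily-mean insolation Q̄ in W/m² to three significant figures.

Solar declination: sin δ = sin ε · sin λ_s = sin 23.44° × sin 318.9° = -0.26150, so δ = -15.159°.
cos H₀ = −tan(+29.7°) tan(-15.159°) = 0.1545, H₀ = 1.4156 rad.
Bracket: H₀ sin φ sin δ + cos φ cos δ sin H₀ = 1.4156×0.49546×-0.26150 + 0.86863×0.96520×0.98799 = -0.183409 + 0.828332 = 0.644923.
Q̄ = (S₀/π) × [bracket] = (1361/π) × 0.644923 = 279.4 W/m².

Q̄ ≈ 279 W/m²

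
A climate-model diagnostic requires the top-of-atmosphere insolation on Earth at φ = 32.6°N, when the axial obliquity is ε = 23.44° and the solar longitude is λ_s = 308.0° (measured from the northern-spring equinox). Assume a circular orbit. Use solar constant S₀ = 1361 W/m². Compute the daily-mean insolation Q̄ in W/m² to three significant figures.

Q̄ ≈ 239 W/m²

Solar declination: sin δ = sin ε · sin λ_s = sin 23.44° × sin 308.0° = -0.31346, so δ = -18.268°.
cos H₀ = −tan(+32.6°) tan(-18.268°) = 0.2111, H₀ = 1.3581 rad.
Bracket: H₀ sin φ sin δ + cos φ cos δ sin H₀ = 1.3581×0.53877×-0.31346 + 0.84245×0.94960×0.97746 = -0.229360 + 0.781959 = 0.552599.
Q̄ = (S₀/π) × [bracket] = (1361/π) × 0.552599 = 239.4 W/m².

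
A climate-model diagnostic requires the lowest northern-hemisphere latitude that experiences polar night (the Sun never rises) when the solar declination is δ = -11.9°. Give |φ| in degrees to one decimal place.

|φ| = 78.1°

Polar night requires cos H₀ = −tan φ tan δ ≥ 1, i.e. tan φ tan δ ≤ −1.
The boundary is |tan φ| · |tan δ| = 1, so |φ| = 90° − |δ| = 90° − 11.9° = 78.1° in the northern hemisphere.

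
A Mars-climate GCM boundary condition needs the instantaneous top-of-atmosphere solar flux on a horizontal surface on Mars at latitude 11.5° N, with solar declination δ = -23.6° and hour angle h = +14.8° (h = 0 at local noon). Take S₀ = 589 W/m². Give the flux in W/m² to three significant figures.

cos θ_z = sin φ sin δ + cos φ cos δ cos h = -0.079817 + 0.868175 = 0.788358.
Flux = S₀ · cos θ_z = 589 × 0.788358 = 464.3 W/m².

464 W/m²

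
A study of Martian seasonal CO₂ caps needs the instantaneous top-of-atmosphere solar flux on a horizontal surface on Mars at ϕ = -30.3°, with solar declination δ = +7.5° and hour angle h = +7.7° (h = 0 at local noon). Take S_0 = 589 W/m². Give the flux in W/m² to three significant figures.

cos θ_z = sin ϕ sin δ + cos ϕ cos δ cos h = -0.065854 + 0.848291 = 0.782437.
Flux = S_0 · cos θ_z = 589 × 0.782437 = 460.9 W/m².

461 W/m²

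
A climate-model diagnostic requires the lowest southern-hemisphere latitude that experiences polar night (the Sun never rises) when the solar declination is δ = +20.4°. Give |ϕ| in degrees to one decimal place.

Polar night requires cos h₀ = −tan ϕ tan δ ≥ 1, i.e. tan ϕ tan δ ≤ −1.
The boundary is |tan ϕ| · |tan δ| = 1, so |ϕ| = 90° − |δ| = 90° − 20.4° = 69.6° in the southern hemisphere.

|ϕ| = 69.6°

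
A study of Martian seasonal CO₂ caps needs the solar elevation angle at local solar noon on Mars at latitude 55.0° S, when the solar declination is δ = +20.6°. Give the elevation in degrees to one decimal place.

14.4°

At local noon the hour angle is zero, so the zenith angle equals |φ − δ| = |-55.0° − (+20.600°)| = 75.600°.
Elevation = 90° − 75.600° = 14.4°.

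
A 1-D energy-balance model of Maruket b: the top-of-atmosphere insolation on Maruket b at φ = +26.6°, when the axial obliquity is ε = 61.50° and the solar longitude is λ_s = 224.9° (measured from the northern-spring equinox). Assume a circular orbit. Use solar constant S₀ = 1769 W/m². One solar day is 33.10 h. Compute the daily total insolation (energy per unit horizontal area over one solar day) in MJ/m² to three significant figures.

21.5 MJ/m²

Solar declination: sin δ = sin ε · sin λ_s = sin 61.50° × sin 224.9° = -0.62033, so δ = -38.340°.
cos H₀ = −tan(+26.6°) tan(-38.340°) = 0.3961, H₀ = 1.1636 rad.
Bracket: H₀ sin φ sin δ + cos φ cos δ sin H₀ = 1.1636×0.44776×-0.62033 + 0.89415×0.78434×0.91823 = -0.323200 + 0.643971 = 0.320771.
Q̄ = (S₀/π) × [bracket] = (1769/π) × 0.320771 = 180.62 W/m².
Daily total = Q̄ × 33.10 h × 3600 s/h = 180.62 × 33.10 × 3600 / 10⁶ = 21.52 MJ/m².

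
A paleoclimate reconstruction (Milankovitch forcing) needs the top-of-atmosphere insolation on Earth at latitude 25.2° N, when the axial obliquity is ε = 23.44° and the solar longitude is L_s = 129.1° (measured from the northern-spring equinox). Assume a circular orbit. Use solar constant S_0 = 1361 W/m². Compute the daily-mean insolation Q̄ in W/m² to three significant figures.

Solar declination: sin δ = sin ε · sin L_s = sin 23.44° × sin 129.1° = 0.30870, so δ = +17.981°.
cos h₀ = −tan(+25.2°) tan(+17.981°) = -0.1527, h₀ = 1.7241 rad.
Bracket: h₀ sin ϕ sin δ + cos ϕ cos δ sin h₀ = 1.7241×0.42578×0.30870 + 0.90483×0.95116×0.98827 = 0.226613 + 0.850543 = 1.077156.
Q̄ = (S_0/π) × [bracket] = (1361/π) × 1.077156 = 466.6 W/m².

Q̄ ≈ 467 W/m²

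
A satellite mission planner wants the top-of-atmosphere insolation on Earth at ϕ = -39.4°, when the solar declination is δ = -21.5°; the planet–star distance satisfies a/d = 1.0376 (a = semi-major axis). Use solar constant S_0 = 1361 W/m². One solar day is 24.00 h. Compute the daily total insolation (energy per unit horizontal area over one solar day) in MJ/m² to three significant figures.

cos h₀ = −tan(-39.4°) tan(-21.500°) = -0.3236, h₀ = 1.9003 rad.
Bracket: h₀ sin ϕ sin δ + cos ϕ cos δ sin h₀ = 1.9003×-0.63473×-0.36650 + 0.77273×0.93042×0.94621 = 0.442064 + 0.680290 = 1.122354.
Inverse-square distance factor (a/d)² = 1.0376² = 1.076614.
Q̄ = (S_0/π) × 1.076614 × [bracket] = (1361/π) × 1.076614 × 1.122354 = 523.48 W/m².
Daily total = Q̄ × 24.00 h × 3600 s/h = 523.48 × 24.00 × 3600 / 10⁶ = 45.23 MJ/m².

45.2 MJ/m²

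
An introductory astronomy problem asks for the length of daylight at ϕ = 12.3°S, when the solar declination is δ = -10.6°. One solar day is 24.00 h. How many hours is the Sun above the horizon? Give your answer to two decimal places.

12.31 h

cos h₀ = −tan ϕ · tan δ = −tan(-12.3°) × tan(-10.600°) = -0.0408, so h₀ = 1.6116 rad = 92.34°.
Daylight = 2h₀/(2π) × 24.00 h = (1.6116/π) × 24.00 = 12.31 h.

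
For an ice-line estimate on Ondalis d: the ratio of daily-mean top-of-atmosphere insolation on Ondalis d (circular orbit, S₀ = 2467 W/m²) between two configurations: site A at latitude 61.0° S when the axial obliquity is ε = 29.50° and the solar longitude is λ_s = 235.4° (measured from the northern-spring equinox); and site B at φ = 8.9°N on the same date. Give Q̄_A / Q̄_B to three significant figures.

Q̄_A / Q̄_B ≈ 1.43

— Configuration A (φ=-61.0°):
Solar declination: sin δ = sin ε · sin λ_s = sin 29.50° × sin 235.4° = -0.40533, so δ = -23.912°.
cos H₀ = −tan(-61.0°) tan(-23.912°) = -0.7999, H₀ = 2.4979 rad.
Bracket: H₀ sin φ sin δ + cos φ cos δ sin H₀ = 2.4979×-0.87462×-0.40533 + 0.48481×0.91417×0.60014 = 0.885530 + 0.265981 = 1.151511.
Q̄ = (S₀/π) × [bracket] = (2467/π) × 1.151511 = 904.25 W/m².
— Configuration B (φ=+8.9°):
cos H₀ = −tan(+8.9°) tan(-23.912°) = 0.0694, H₀ = 1.5013 rad.
Bracket: H₀ sin φ sin δ + cos φ cos δ sin H₀ = 1.5013×0.15471×-0.40533 + 0.98796×0.91417×0.99759 = -0.094144 + 0.900987 = 0.806843.
Q̄ = (S₀/π) × [bracket] = (2467/π) × 0.806843 = 633.59 W/m².
Ratio Q̄_A / Q̄_B = 904.25 / 633.59 = 1.427.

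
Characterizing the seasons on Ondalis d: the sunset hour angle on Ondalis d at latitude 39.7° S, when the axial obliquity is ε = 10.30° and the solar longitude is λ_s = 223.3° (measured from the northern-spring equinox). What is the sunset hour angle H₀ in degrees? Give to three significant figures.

Solar declination: sin δ = sin ε · sin λ_s = sin 10.30° × sin 223.3° = -0.12263, so δ = -7.044°.
cos H₀ = −tan φ · tan δ = −tan(-39.7°) × tan(-7.044°) = -0.1026, so H₀ = 1.6736 rad = 95.89°.

H₀ = 95.9°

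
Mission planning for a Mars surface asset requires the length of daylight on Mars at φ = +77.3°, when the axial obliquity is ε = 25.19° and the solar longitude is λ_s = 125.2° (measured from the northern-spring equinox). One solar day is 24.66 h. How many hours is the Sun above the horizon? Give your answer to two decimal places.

24.66 h

Solar declination: sin δ = sin ε · sin λ_s = sin 25.19° × sin 125.2° = 0.34779, so δ = +20.352°.
Sunrise equation: cos H₀ = −tan φ · tan δ = -1.6460 ≤ −1, so the Sun never sets (polar day) and H₀ = π.
Daylight = 2H₀/(2π) × 24.66 h = (3.1416/π) × 24.66 = 24.66 h.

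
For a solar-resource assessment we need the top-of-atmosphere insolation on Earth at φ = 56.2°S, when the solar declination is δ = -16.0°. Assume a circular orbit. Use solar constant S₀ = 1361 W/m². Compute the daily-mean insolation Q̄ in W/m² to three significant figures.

Q̄ ≈ 409 W/m²

cos H₀ = −tan(-56.2°) tan(-16.000°) = -0.4283, H₀ = 2.0134 rad.
Bracket: H₀ sin φ sin δ + cos φ cos δ sin H₀ = 2.0134×-0.83098×-0.27564 + 0.55630×0.96126×0.90362 = 0.461172 + 0.483210 = 0.944382.
Q̄ = (S₀/π) × [bracket] = (1361/π) × 0.944382 = 409.1 W/m².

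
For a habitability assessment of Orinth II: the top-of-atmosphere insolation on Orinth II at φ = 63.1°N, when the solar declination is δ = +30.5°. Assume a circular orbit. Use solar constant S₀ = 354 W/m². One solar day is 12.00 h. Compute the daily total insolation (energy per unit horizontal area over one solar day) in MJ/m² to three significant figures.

6.92 MJ/m²

cos H₀ = −tan(+63.1°) tan(+30.500°) = -1.1611 ≤ −1 ⇒ polar day, H₀ = π.
Bracket: H₀ sin φ sin δ + cos φ cos δ sin H₀ = 3.1416×0.89180×0.50754 + 0.45243×0.86163×0.00000 = 1.421964 + 0.000000 = 1.421964.
Q̄ = (S₀/π) × [bracket] = (354/π) × 1.421964 = 160.23 W/m².
Daily total = Q̄ × 12.00 h × 3600 s/h = 160.23 × 12.00 × 3600 / 10⁶ = 6.922 MJ/m².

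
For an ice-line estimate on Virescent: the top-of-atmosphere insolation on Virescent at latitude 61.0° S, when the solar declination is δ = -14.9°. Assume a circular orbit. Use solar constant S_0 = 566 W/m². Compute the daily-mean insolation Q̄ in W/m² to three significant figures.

Q̄ ≈ 158 W/m²

cos h₀ = −tan(-61.0°) tan(-14.900°) = -0.4800, h₀ = 2.0715 rad.
Bracket: h₀ sin ϕ sin δ + cos ϕ cos δ sin h₀ = 2.0715×-0.87462×-0.25713 + 0.48481×0.96638×0.87726 = 0.465862 + 0.411006 = 0.876868.
Q̄ = (S_0/π) × [bracket] = (566/π) × 0.876868 = 158.0 W/m².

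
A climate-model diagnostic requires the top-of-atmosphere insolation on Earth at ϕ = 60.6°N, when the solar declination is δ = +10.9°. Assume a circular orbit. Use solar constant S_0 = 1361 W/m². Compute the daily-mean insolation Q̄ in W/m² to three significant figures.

Q̄ ≈ 333 W/m²

cos h₀ = −tan(+60.6°) tan(+10.900°) = -0.3418, h₀ = 1.9196 rad.
Bracket: h₀ sin ϕ sin δ + cos ϕ cos δ sin h₀ = 1.9196×0.87121×0.18910 + 0.49090×0.98196×0.93979 = 0.316246 + 0.453020 = 0.769266.
Q̄ = (S_0/π) × [bracket] = (1361/π) × 0.769266 = 333.3 W/m².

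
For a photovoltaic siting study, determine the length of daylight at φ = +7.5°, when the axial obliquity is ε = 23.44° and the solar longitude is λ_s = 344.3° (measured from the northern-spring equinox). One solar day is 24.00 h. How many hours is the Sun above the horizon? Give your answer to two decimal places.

Solar declination: sin δ = sin ε · sin λ_s = sin 23.44° × sin 344.3° = -0.10764, so δ = -6.179°.
cos H₀ = −tan φ · tan δ = −tan(+7.5°) × tan(-6.179°) = 0.0143, so H₀ = 1.5565 rad = 89.18°.
Daylight = 2H₀/(2π) × 24.00 h = (1.5565/π) × 24.00 = 11.89 h.

11.89 h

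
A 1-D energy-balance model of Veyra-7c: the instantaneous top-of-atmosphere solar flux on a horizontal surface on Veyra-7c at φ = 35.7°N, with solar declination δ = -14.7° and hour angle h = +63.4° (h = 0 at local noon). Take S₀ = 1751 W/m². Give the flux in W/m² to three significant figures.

357 W/m²

cos θ_z = sin φ sin δ + cos φ cos δ cos h = -0.148078 + 0.351716 = 0.203638.
Flux = S₀ · cos θ_z = 1751 × 0.203638 = 356.6 W/m².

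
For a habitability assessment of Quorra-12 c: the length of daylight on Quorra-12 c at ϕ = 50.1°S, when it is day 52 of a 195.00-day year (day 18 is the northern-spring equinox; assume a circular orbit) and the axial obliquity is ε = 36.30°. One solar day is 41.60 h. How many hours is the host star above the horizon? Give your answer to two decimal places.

Solar longitude: L_s = 360° × (52 − 18)/195.00 = 62.769°.
sin δ = sin 36.30° × sin 62.769° = 0.52640, so δ = +31.763°.
cos h₀ = −tan ϕ · tan δ = −tan(-50.1°) × tan(+31.763°) = 0.7405, so h₀ = 0.7370 rad = 42.23°.
Daylight = 2h₀/(2π) × 41.60 h = (0.7370/π) × 41.60 = 9.76 h.

9.76 h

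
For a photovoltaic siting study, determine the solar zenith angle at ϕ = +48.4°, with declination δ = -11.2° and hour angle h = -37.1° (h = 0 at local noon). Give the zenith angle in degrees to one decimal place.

θ_z = 68.0°

cos θ_z = sin ϕ sin δ + cos ϕ cos δ cos h = -0.145248 + 0.519452 = 0.374204.
θ_z = arccos(0.374204) = 68.0°.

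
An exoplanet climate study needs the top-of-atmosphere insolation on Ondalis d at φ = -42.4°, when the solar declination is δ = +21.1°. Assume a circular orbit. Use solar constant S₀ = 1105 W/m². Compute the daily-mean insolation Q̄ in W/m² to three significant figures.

cos H₀ = −tan(-42.4°) tan(+21.100°) = 0.3523, H₀ = 1.2107 rad.
Bracket: H₀ sin φ sin δ + cos φ cos δ sin H₀ = 1.2107×-0.67430×0.36000 + 0.73846×0.93295×0.93587 = -0.293895 + 0.644764 = 0.350869.
Q̄ = (S₀/π) × [bracket] = (1105/π) × 0.350869 = 123.4 W/m².

Q̄ ≈ 123 W/m²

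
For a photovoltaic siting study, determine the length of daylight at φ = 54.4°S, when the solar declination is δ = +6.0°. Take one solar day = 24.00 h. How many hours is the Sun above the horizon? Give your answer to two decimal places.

cos H₀ = −tan φ · tan δ = −tan(-54.4°) × tan(+6.000°) = 0.1468, so H₀ = 1.4235 rad = 81.56°.
Daylight = 2H₀/(2π) × 24.00 h = (1.4235/π) × 24.00 = 10.87 h.

10.87 h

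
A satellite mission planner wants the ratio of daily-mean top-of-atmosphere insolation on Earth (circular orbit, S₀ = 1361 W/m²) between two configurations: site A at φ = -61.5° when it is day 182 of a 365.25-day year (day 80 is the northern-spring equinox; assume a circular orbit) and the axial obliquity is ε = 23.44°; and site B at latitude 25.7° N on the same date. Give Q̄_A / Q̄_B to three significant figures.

— Configuration A (φ=-61.5°):
Solar longitude: λ_s = 360° × (182 − 80)/365.25 = 100.534°.
sin δ = sin 23.44° × sin 100.534° = 0.39108, so δ = +23.022°.
cos H₀ = −tan(-61.5°) tan(+23.022°) = 0.7826, H₀ = 0.6719 rad.
Bracket: H₀ sin φ sin δ + cos φ cos δ sin H₀ = 0.6719×-0.87882×0.39108 + 0.47716×0.92035×0.62250 = -0.230925 + 0.273373 = 0.042448.
Q̄ = (S₀/π) × [bracket] = (1361/π) × 0.042448 = 18.389 W/m².
— Configuration B (φ=+25.7°):
cos H₀ = −tan(+25.7°) tan(+23.022°) = -0.2045, H₀ = 1.7768 rad.
Bracket: H₀ sin φ sin δ + cos φ cos δ sin H₀ = 1.7768×0.43366×0.39108 + 0.90108×0.92035×0.97887 = 0.301338 + 0.811786 = 1.113124.
Q̄ = (S₀/π) × [bracket] = (1361/π) × 1.113124 = 482.23 W/m².
Ratio Q̄_A / Q̄_B = 18.389 / 482.23 = 0.03813.

Q̄_A / Q̄_B ≈ 0.0381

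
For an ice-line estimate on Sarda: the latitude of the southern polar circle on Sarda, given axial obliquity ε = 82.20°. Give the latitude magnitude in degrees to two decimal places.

7.80°

The polar circle is the lowest latitude that experiences at least one full rotation of continuous darkness at the northern-summer solstice; it lies at |φ| = 90° − ε = 90° − 82.20° = 7.80°.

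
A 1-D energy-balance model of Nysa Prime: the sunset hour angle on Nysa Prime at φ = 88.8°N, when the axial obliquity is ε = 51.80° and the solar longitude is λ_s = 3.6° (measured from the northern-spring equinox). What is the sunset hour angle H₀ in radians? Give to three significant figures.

H₀ = 3.14 rad

Solar declination: sin δ = sin ε · sin λ_s = sin 51.80° × sin 3.6° = 0.04934, so δ = +2.828°.
Sunrise equation: cos H₀ = −tan φ · tan δ = -2.3585 ≤ −1, so the host star never sets (polar day) and H₀ = π.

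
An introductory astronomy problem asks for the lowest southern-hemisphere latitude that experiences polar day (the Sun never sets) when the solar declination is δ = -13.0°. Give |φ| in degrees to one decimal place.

|φ| = 77.0°

Polar day requires cos H₀ = −tan φ tan δ ≤ −1, i.e. tan φ tan δ ≥ 1.
The boundary is |tan φ| · |tan δ| = 1, so |φ| = 90° − |δ| = 90° − 13.0° = 77.0° in the southern hemisphere.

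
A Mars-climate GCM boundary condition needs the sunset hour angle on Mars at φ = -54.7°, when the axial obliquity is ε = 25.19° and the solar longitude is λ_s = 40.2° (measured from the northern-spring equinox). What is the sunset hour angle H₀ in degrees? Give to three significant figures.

H₀ = 66.2°

Solar declination: sin δ = sin ε · sin λ_s = sin 25.19° × sin 40.2° = 0.27472, so δ = +15.945°.
cos H₀ = −tan φ · tan δ = −tan(-54.7°) × tan(+15.945°) = 0.4035, so H₀ = 1.1554 rad = 66.20°.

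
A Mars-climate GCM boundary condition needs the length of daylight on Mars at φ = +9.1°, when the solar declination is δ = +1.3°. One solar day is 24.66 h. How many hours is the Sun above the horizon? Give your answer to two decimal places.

12.36 h

cos H₀ = −tan φ · tan δ = −tan(+9.1°) × tan(+1.300°) = -0.0036, so H₀ = 1.5744 rad = 90.21°.
Daylight = 2H₀/(2π) × 24.66 h = (1.5744/π) × 24.66 = 12.36 h.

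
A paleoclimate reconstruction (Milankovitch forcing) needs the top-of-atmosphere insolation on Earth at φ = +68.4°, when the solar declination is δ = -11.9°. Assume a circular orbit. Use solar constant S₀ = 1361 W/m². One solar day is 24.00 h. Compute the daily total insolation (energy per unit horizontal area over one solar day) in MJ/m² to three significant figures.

cos H₀ = −tan(+68.4°) tan(-11.900°) = 0.5323, H₀ = 1.0095 rad.
Bracket: H₀ sin φ sin δ + cos φ cos δ sin H₀ = 1.0095×0.92978×-0.20620 + 0.36812×0.97851×0.84659 = -0.193542 + 0.304949 = 0.111407.
Q̄ = (S₀/π) × [bracket] = (1361/π) × 0.111407 = 48.264 W/m².
Daily total = Q̄ × 24.00 h × 3600 s/h = 48.264 × 24.00 × 3600 / 10⁶ = 4.170 MJ/m².

4.17 MJ/m²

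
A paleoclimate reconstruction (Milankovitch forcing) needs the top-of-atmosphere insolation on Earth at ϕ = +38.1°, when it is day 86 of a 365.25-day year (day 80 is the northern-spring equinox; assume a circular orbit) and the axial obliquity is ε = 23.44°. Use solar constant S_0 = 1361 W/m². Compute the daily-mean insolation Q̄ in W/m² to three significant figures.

Q̄ ≈ 358 W/m²

Solar longitude: L_s = 360° × (86 − 80)/365.25 = 5.914°.
sin δ = sin 23.44° × sin 5.914° = 0.04098, so δ = +2.349°.
cos h₀ = −tan(+38.1°) tan(+2.349°) = -0.0322, h₀ = 1.6030 rad.
Bracket: h₀ sin ϕ sin δ + cos ϕ cos δ sin h₀ = 1.6030×0.61704×0.04098 + 0.78694×0.99916×0.99948 = 0.040534 + 0.785870 = 0.826404.
Q̄ = (S_0/π) × [bracket] = (1361/π) × 0.826404 = 358.0 W/m².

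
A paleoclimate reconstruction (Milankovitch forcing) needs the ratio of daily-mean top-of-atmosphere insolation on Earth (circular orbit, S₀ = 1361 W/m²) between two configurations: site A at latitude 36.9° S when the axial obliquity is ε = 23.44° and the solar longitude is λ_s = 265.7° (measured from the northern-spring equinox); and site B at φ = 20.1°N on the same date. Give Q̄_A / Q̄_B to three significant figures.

— Configuration A (φ=-36.9°):
Solar declination: sin δ = sin ε · sin λ_s = sin 23.44° × sin 265.7° = -0.39667, so δ = -23.370°.
cos H₀ = −tan(-36.9°) tan(-23.370°) = -0.3244, H₀ = 1.9012 rad.
Bracket: H₀ sin φ sin δ + cos φ cos δ sin H₀ = 1.9012×-0.60042×-0.39667 + 0.79968×0.91796×0.94590 = 0.452806 + 0.694361 = 1.147167.
Q̄ = (S₀/π) × [bracket] = (1361/π) × 1.147167 = 496.98 W/m².
— Configuration B (φ=+20.1°):
cos H₀ = −tan(+20.1°) tan(-23.370°) = 0.1581, H₀ = 1.4120 rad.
Bracket: H₀ sin φ sin δ + cos φ cos δ sin H₀ = 1.4120×0.34366×-0.39667 + 0.93909×0.91796×0.98742 = -0.192483 + 0.851203 = 0.658720.
Q̄ = (S₀/π) × [bracket] = (1361/π) × 0.658720 = 285.37 W/m².
Ratio Q̄_A / Q̄_B = 496.98 / 285.37 = 1.742.

Q̄_A / Q̄_B ≈ 1.74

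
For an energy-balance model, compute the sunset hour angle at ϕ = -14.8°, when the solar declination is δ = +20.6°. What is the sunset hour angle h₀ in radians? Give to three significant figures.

cos h₀ = −tan ϕ · tan δ = −tan(-14.8°) × tan(+20.600°) = 0.0993, so h₀ = 1.4713 rad = 84.30°.

h₀ = 1.47 rad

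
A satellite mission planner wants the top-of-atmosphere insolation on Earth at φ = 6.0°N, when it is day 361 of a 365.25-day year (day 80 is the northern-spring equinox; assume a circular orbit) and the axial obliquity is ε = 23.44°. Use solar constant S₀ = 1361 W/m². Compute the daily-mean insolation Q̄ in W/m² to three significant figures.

Solar longitude: λ_s = 360° × (361 − 80)/365.25 = 276.961°.
sin δ = sin 23.44° × sin 276.961° = -0.39486, so δ = -23.257°.
cos H₀ = −tan(+6.0°) tan(-23.257°) = 0.0452, H₀ = 1.5256 rad.
Bracket: H₀ sin φ sin δ + cos φ cos δ sin H₀ = 1.5256×0.10453×-0.39486 + 0.99452×0.91874×0.99898 = -0.062969 + 0.912773 = 0.849804.
Q̄ = (S₀/π) × [bracket] = (1361/π) × 0.849804 = 368.2 W/m².

Q̄ ≈ 368 W/m²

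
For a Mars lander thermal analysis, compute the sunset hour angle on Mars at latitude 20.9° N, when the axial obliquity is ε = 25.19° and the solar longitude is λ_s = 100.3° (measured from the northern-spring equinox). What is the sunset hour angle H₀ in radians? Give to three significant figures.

Solar declination: sin δ = sin ε · sin λ_s = sin 25.19° × sin 100.3° = 0.41876, so δ = +24.756°.
cos H₀ = −tan φ · tan δ = −tan(+20.9°) × tan(+24.756°) = -0.1761, so H₀ = 1.7478 rad = 100.14°.

H₀ = 1.75 rad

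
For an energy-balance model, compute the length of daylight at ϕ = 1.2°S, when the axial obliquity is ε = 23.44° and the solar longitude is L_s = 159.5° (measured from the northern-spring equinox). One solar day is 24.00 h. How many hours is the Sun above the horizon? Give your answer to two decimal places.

Solar declination: sin δ = sin ε · sin L_s = sin 23.44° × sin 159.5° = 0.13931, so δ = +8.008°.
cos h₀ = −tan ϕ · tan δ = −tan(-1.2°) × tan(+8.008°) = 0.0029, so h₀ = 1.5678 rad = 89.83°.
Daylight = 2h₀/(2π) × 24.00 h = (1.5678/π) × 24.00 = 11.98 h.

11.98 h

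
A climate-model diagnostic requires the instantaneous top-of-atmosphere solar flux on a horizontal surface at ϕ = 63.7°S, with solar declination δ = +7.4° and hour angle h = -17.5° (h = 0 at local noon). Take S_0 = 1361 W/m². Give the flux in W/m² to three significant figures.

413 W/m²

cos θ_z = sin ϕ sin δ + cos ϕ cos δ cos h = -0.115464 + 0.419045 = 0.303581.
Flux = S_0 · cos θ_z = 1361 × 0.303581 = 413.2 W/m².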